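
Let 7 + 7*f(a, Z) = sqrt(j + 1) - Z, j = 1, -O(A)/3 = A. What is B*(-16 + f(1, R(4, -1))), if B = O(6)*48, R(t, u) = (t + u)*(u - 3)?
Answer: 92448/7 - 864*sqrt(2)/7 ≈ 13032.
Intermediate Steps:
O(A) = -3*A
R(t, u) = (-3 + u)*(t + u) (R(t, u) = (t + u)*(-3 + u) = (-3 + u)*(t + u))
f(a, Z) = -1 - Z/7 + sqrt(2)/7 (f(a, Z) = -1 + (sqrt(1 + 1) - Z)/7 = -1 + (sqrt(2) - Z)/7 = -1 + (-Z/7 + sqrt(2)/7) = -1 - Z/7 + sqrt(2)/7)
B = -864 (B = -3*6*48 = -18*48 = -864)
B*(-16 + f(1, R(4, -1))) = -864*(-16 + (-1 - ((-1)**2 - 3*4 - 3*(-1) + 4*(-1))/7 + sqrt(2)/7)) = -864*(-16 + (-1 - (1 - 12 + 3 - 4)/7 + sqrt(2)/7)) = -864*(-16 + (-1 - 1/7*(-12) + sqrt(2)/7)) = -864*(-16 + (-1 + 12/7 + sqrt(2)/7)) = -864*(-16 + (5/7 + sqrt(2)/7)) = -864*(-107/7 + sqrt(2)/7) = 92448/7 - 864*sqrt(2)/7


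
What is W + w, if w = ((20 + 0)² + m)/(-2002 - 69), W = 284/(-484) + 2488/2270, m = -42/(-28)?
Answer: 179407333/568841570 ≈ 0.31539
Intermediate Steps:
m = 3/2 (m = -1/28*(-42) = 3/2 ≈ 1.5000)
W = 69939/137335 (W = 284*(-1/484) + 2488*(1/2270) = -71/121 + 1244/1135 = 69939/137335 ≈ 0.50926)
w = -803/4142 (w = ((20 + 0)² + 3/2)/(-2002 - 69) = (20² + 3/2)/(-2071) = (400 + 3/2)*(-1/2071) = (803/2)*(-1/2071) = -803/4142 ≈ -0.19387)
W + w = 69939/137335 - 803/4142 = 179407333/568841570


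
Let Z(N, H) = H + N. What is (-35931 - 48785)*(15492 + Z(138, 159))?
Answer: -1337580924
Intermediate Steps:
(-35931 - 48785)*(15492 + Z(138, 159)) = (-35931 - 48785)*(15492 + (159 + 138)) = -84716*(15492 + 297) = -84716*15789 = -1337580924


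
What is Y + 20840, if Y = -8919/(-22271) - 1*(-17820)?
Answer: 861005779/22271 ≈ 38660.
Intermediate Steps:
Y = 396878139/22271 (Y = -8919*(-1/22271) + 17820 = 8919/22271 + 17820 = 396878139/22271 ≈ 17820.)
Y + 20840 = 396878139/22271 + 20840 = 861005779/22271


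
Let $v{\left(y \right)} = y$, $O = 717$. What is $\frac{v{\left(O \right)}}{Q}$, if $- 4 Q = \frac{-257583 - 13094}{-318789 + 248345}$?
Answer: $- \frac{18366672}{24607} \approx -746.4$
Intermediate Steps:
$Q = - \frac{24607}{25616}$ ($Q = - \frac{\left(-257583 - 13094\right) \frac{1}{-318789 + 248345}}{4} = - \frac{\left(-270677\right) \frac{1}{-70444}}{4} = - \frac{\left(-270677\right) \left(- \frac{1}{70444}\right)}{4} = \left(- \frac{1}{4}\right) \frac{24607}{6404} = - \frac{24607}{25616} \approx -0.96061$)
$\frac{v{\left(O \right)}}{Q} = \frac{717}{- \frac{24607}{25616}} = 717 \left(- \frac{25616}{24607}\right) = - \frac{18366672}{24607}$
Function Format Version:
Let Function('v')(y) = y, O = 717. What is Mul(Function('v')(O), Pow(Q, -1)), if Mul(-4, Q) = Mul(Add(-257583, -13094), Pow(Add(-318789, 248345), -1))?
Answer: Rational(-18366672, 24607) ≈ -746.40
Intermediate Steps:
Q = Rational(-24607, 25616) (Q = Mul(Rational(-1, 4), Mul(Add(-257583, -13094), Pow(Add(-318789, 248345), -1))) = Mul(Rational(-1, 4), Mul(-270677, Pow(-70444, -1))) = Mul(Rational(-1, 4), Mul(-270677, Rational(-1, 70444))) = Mul(Rational(-1, 4), Rational(24607, 6404)) = Rational(-24607, 25616) ≈ -0.96061)
Mul(Function('v')(O), Pow(Q, -1)) = Mul(717, Pow(Rational(-24607, 25616), -1)) = Mul(717, Rational(-25616, 24607)) = Rational(-18366672, 24607)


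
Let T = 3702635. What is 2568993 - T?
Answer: -1133642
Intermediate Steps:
2568993 - T = 2568993 - 1*3702635 = 2568993 - 3702635 = -1133642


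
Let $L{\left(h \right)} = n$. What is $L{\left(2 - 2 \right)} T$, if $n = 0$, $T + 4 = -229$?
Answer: $0$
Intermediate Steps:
$T = -233$ ($T = -4 - 229 = -233$)
$L{\left(h \right)} = 0$
$L{\left(2 - 2 \right)} T = 0 \left(-233\right) = 0$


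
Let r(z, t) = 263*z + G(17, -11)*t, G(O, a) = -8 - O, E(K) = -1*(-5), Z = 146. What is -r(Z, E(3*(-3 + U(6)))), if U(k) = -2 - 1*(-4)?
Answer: -38273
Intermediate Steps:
U(k) = 2 (U(k) = -2 + 4 = 2)
E(K) = 5
r(z, t) = -25*t + 263*z (r(z, t) = 263*z + (-8 - 1*17)*t = 263*z + (-8 - 17)*t = 263*z - 25*t = -25*t + 263*z)
-r(Z, E(3*(-3 + U(6)))) = -(-25*5 + 263*146) = -(-125 + 38398) = -1*38273 = -38273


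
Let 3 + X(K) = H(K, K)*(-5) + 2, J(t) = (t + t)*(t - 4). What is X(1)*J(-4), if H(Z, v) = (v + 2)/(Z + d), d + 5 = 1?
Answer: 256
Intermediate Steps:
d = -4 (d = -5 + 1 = -4)
J(t) = 2*t*(-4 + t) (J(t) = (2*t)*(-4 + t) = 2*t*(-4 + t))
H(Z, v) = (2 + v)/(-4 + Z) (H(Z, v) = (v + 2)/(Z - 4) = (2 + v)/(-4 + Z))
X(K) = -1 - 5*(2 + K)/(-4 + K) (X(K) = -3 + (((2 + K)/(-4 + K))*(-5) + 2) = -3 + (-5*(2 + K)/(-4 + K) + 2) = -3 + (2 - 5*(2 + K)/(-4 + K)) = -1 - 5*(2 + K)/(-4 + K))
X(1)*J(-4) = (6*(-1 - 1*1)/(-4 + 1))*(2*(-4)*(-4 - 4)) = (6*(-1 - 1)/(-3))*(2*(-4)*(-8)) = (6*(-⅓)*(-2))*64 = 4*64 = 256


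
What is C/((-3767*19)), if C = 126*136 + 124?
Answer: -17260/71573 ≈ -0.24115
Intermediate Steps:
C = 17260 (C = 17136 + 124 = 17260)
C/((-3767*19)) = 17260/((-3767*19)) = 17260/(-71573) = 17260*(-1/71573) = -17260/71573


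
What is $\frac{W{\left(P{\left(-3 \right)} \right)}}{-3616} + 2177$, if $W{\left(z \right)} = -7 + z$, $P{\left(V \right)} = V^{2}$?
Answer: $\frac{3936015}{1808} \approx 2177.0$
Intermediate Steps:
$\frac{W{\left(P{\left(-3 \right)} \right)}}{-3616} + 2177 = \frac{-7 + \left(-3\right)^{2}}{-3616} + 2177 = \left(-7 + 9\right) \left(- \frac{1}{3616}\right) + 2177 = 2 \left(- \frac{1}{3616}\right) + 2177 = - \frac{1}{1808} + 2177 = \frac{3936015}{1808}$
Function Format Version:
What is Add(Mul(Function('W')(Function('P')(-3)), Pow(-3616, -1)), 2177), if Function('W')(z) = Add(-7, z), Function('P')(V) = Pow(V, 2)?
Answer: Rational(3936015, 1808) ≈ 2177.0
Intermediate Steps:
Add(Mul(Function('W')(Function('P')(-3)), Pow(-3616, -1)), 2177) = Add(Mul(Add(-7, Pow(-3, 2)), Pow(-3616, -1)), 2177) = Add(Mul(Add(-7, 9), Rational(-1, 3616)), 2177) = Add(Mul(2, Rational(-1, 3616)), 2177) = Add(Rational(-1, 1808), 2177) = Rational(3936015, 1808)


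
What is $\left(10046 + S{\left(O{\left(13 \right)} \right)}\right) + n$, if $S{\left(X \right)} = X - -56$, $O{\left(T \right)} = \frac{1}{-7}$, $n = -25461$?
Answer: $- \frac{107514}{7} \approx -15359.0$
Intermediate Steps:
$O{\left(T \right)} = - \frac{1}{7}$
$S{\left(X \right)} = 56 + X$ ($S{\left(X \right)} = X + 56 = 56 + X$)
$\left(10046 + S{\left(O{\left(13 \right)} \right)}\right) + n = \left(10046 + \left(56 - \frac{1}{7}\right)\right) - 25461 = \left(10046 + \frac{391}{7}\right) - 25461 = \frac{70713}{7} - 25461 = - \frac{107514}{7}$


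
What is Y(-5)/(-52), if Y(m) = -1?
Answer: 1/52 ≈ 0.019231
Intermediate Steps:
Y(-5)/(-52) = -1/(-52) = -1/52*(-1) = 1/52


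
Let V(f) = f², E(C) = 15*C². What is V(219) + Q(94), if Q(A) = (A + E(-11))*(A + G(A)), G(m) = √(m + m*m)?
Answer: 227407 + 1909*√8930 ≈ 4.0781e+5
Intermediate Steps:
G(m) = √(m + m²)
Q(A) = (1815 + A)*(A + √(A*(1 + A))) (Q(A) = (A + 15*(-11)²)*(A + √(A*(1 + A))) = (A + 15*121)*(A + √(A*(1 + A))) = (A + 1815)*(A + √(A*(1 + A))) = (1815 + A)*(A + √(A*(1 + A))))
V(219) + Q(94) = 219² + (94² + 1815*94 + 1815*√(94*(1 + 94)) + 94*√(94*(1 + 94))) = 47961 + (8836 + 170610 + 1815*√(94*95) + 94*√(94*95)) = 47961 + (8836 + 170610 + 1815*√8930 + 94*√8930) = 47961 + (179446 + 1909*√8930) = 227407 + 1909*√8930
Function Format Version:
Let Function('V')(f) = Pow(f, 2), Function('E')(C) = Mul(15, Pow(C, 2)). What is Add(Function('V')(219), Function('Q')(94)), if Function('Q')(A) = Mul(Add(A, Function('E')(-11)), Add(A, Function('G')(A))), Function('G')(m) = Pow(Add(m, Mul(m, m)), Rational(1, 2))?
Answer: Add(227407, Mul(1909, Pow(8930, Rational(1, 2)))) ≈ 4.0781e+5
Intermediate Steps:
Function('G')(m) = Pow(Add(m, Pow(m, 2)), Rational(1, 2))
Function('Q')(A) = Mul(Add(1815, A), Add(A, Pow(Mul(A, Add(1, A)), Rational(1, 2)))) (Function('Q')(A) = Mul(Add(A, Mul(15, Pow(-11, 2))), Add(A, Pow(Mul(A, Add(1, A)), Rational(1, 2)))) = Mul(Add(A, Mul(15, 121)), Add(A, Pow(Mul(A, Add(1, A)), Rational(1, 2)))) = Mul(Add(A, 1815), Add(A, Pow(Mul(A, Add(1, A)), Rational(1, 2)))) = Mul(Add(1815, A), Add(A, Pow(Mul(A, Add(1, A)), Rational(1, 2)))))
Add(Function('V')(219), Function('Q')(94)) = Add(Pow(219, 2), Add(Pow(94, 2), Mul(1815, 94), Mul(1815, Pow(Mul(94, Add(1, 94)), Rational(1, 2))), Mul(94, Pow(Mul(94, Add(1, 94)), Rational(1, 2))))) = Add(47961, Add(8836, 170610, Mul(1815, Pow(Mul(94, 95), Rational(1, 2))), Mul(94, Pow(Mul(94, 95), Rational(1, 2))))) = Add(47961, Add(8836, 170610, Mul(1815, Pow(8930, Rational(1, 2))), Mul(94, Pow(8930, Rational(1, 2))))) = Add(47961, Add(179446, Mul(1909, Pow(8930, Rational(1, 2))))) = Add(227407, Mul(1909, Pow(8930, Rational(1, 2))))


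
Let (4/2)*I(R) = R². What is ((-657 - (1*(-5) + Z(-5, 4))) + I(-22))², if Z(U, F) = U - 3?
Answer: 161604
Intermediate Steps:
Z(U, F) = -3 + U
I(R) = R²/2
((-657 - (1*(-5) + Z(-5, 4))) + I(-22))² = ((-657 - (1*(-5) + (-3 - 5))) + (½)*(-22)²)² = ((-657 - (-5 - 8)) + (½)*484)² = ((-657 - 1*(-13)) + 242)² = ((-657 + 13) + 242)² = (-644 + 242)² = (-402)² = 161604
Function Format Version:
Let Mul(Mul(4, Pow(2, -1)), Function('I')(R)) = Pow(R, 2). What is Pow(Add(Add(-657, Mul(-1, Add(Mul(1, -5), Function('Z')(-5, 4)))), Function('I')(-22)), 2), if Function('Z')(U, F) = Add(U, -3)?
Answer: 161604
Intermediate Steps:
Function('Z')(U, F) = Add(-3, U)
Function('I')(R) = Mul(Rational(1, 2), Pow(R, 2))
Pow(Add(Add(-657, Mul(-1, Add(Mul(1, -5), Function('Z')(-5, 4)))), Function('I')(-22)), 2) = Pow(Add(Add(-657, Mul(-1, Add(Mul(1, -5), Add(-3, -5)))), Mul(Rational(1, 2), Pow(-22, 2))), 2) = Pow(Add(Add(-657, Mul(-1, Add(-5, -8))), Mul(Rational(1, 2), 484)), 2) = Pow(Add(Add(-657, Mul(-1, -13)), 242), 2) = Pow(Add(Add(-657, 13), 242), 2) = Pow(Add(-644, 242), 2) = Pow(-402, 2) = 161604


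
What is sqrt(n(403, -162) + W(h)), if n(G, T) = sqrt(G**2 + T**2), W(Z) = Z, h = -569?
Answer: sqrt(-569 + sqrt(188653)) ≈ 11.604*I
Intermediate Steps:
sqrt(n(403, -162) + W(h)) = sqrt(sqrt(403**2 + (-162)**2) - 569) = sqrt(sqrt(162409 + 26244) - 569) = sqrt(sqrt(188653) - 569) = sqrt(-569 + sqrt(188653))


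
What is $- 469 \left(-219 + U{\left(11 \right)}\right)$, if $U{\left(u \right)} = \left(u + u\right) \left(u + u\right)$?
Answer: $-124285$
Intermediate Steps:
$U{\left(u \right)} = 4 u^{2}$ ($U{\left(u \right)} = 2 u 2 u = 4 u^{2}$)
$- 469 \left(-219 + U{\left(11 \right)}\right) = - 469 \left(-219 + 4 \cdot 11^{2}\right) = - 469 \left(-219 + 4 \cdot 121\right) = - 469 \left(-219 + 484\right) = \left(-469\right) 265 = -124285$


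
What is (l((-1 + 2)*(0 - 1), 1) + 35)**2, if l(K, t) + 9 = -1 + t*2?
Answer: 729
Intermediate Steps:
l(K, t) = -10 + 2*t (l(K, t) = -9 + (-1 + t*2) = -9 + (-1 + 2*t) = -10 + 2*t)
(l((-1 + 2)*(0 - 1), 1) + 35)**2 = ((-10 + 2*1) + 35)**2 = ((-10 + 2) + 35)**2 = (-8 + 35)**2 = 27**2 = 729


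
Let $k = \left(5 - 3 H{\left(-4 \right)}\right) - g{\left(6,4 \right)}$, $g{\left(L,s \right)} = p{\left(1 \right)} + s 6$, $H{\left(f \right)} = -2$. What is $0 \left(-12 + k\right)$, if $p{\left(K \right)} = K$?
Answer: $0$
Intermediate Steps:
$g{\left(L,s \right)} = 1 + 6 s$ ($g{\left(L,s \right)} = 1 + s 6 = 1 + 6 s$)
$k = -14$ ($k = \left(5 - -6\right) - \left(1 + 6 \cdot 4\right) = \left(5 + 6\right) - \left(1 + 24\right) = 11 - 25 = -14$)
$0 \left(-12 + k\right) = 0 \left(-12 - 14\right) = 0 \left(-26\right) = 0$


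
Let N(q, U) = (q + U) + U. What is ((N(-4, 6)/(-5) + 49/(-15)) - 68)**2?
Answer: 1194649/225 ≈ 5309.5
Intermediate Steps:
N(q, U) = q + 2*U (N(q, U) = (U + q) + U = q + 2*U)
((N(-4, 6)/(-5) + 49/(-15)) - 68)**2 = (((-4 + 2*6)/(-5) + 49/(-15)) - 68)**2 = (((-4 + 12)*(-1/5) + 49*(-1/15)) - 68)**2 = ((8*(-1/5) - 49/15) - 68)**2 = ((-8/5 - 49/15) - 68)**2 = (-73/15 - 68)**2 = (-1093/15)**2 = 1194649/225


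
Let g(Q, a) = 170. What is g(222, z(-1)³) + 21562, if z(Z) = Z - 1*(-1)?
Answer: 21732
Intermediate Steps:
z(Z) = 1 + Z (z(Z) = Z + 1 = 1 + Z)
g(222, z(-1)³) + 21562 = 170 + 21562 = 21732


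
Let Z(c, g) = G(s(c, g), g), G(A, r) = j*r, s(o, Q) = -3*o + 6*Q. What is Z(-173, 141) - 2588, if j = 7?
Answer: -1601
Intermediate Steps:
G(A, r) = 7*r
Z(c, g) = 7*g
Z(-173, 141) - 2588 = 7*141 - 2588 = 987 - 2588 = -1601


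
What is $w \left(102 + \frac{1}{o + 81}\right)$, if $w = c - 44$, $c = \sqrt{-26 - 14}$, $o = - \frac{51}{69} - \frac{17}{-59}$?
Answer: $- \frac{490620548}{109305} + \frac{22300934 i \sqrt{10}}{109305} \approx -4488.5 + 645.18 i$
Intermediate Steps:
$o = - \frac{612}{1357}$ ($o = \left(-51\right) \frac{1}{69} - - \frac{17}{59} = - \frac{17}{23} + \frac{17}{59} = - \frac{612}{1357} \approx -0.45099$)
$c = 2 i \sqrt{10}$ ($c = \sqrt{-40} = 2 i \sqrt{10} \approx 6.3246 i$)
$w = -44 + 2 i \sqrt{10}$ ($w = 2 i \sqrt{10} - 44 = -44 + 2 i \sqrt{10} \approx -44.0 + 6.3246 i$)
$w \left(102 + \frac{1}{o + 81}\right) = \left(-44 + 2 i \sqrt{10}\right) \left(102 + \frac{1}{- \frac{612}{1357} + 81}\right) = \left(-44 + 2 i \sqrt{10}\right) \left(102 + \frac{1}{\frac{109305}{1357}}\right) = \left(-44 + 2 i \sqrt{10}\right) \left(102 + \frac{1357}{109305}\right) = \left(-44 + 2 i \sqrt{10}\right) \frac{11150467}{109305} = - \frac{490620548}{109305} + \frac{22300934 i \sqrt{10}}{109305}$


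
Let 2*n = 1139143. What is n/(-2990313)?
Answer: -1139143/5980626 ≈ -0.19047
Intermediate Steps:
n = 1139143/2 (n = (½)*1139143 = 1139143/2 ≈ 5.6957e+5)
n/(-2990313) = (1139143/2)/(-2990313) = (1139143/2)*(-1/2990313) = -1139143/5980626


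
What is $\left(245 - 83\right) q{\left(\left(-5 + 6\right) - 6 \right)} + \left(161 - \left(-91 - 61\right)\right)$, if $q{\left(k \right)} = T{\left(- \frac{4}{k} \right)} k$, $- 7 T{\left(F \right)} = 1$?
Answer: $\frac{3001}{7} \approx 428.71$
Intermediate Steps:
$T{\left(F \right)} = - \frac{1}{7}$ ($T{\left(F \right)} = \left(- \frac{1}{7}\right) 1 = - \frac{1}{7}$)
$q{\left(k \right)} = - \frac{k}{7}$
$\left(245 - 83\right) q{\left(\left(-5 + 6\right) - 6 \right)} + \left(161 - \left(-91 - 61\right)\right) = \left(245 - 83\right) \left(- \frac{\left(-5 + 6\right) - 6}{7}\right) + \left(161 - \left(-91 - 61\right)\right) = \left(245 - 83\right) \left(- \frac{1 - 6}{7}\right) + \left(161 - \left(-91 - 61\right)\right) = 162 \left(\left(- \frac{1}{7}\right) \left(-5\right)\right) + \left(161 - -152\right) = 162 \cdot \frac{5}{7} + \left(161 + 152\right) = \frac{810}{7} + 313 = \frac{3001}{7}$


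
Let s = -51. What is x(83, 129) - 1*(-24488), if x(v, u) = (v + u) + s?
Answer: 24649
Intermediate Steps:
x(v, u) = -51 + u + v (x(v, u) = (v + u) - 51 = (u + v) - 51 = -51 + u + v)
x(83, 129) - 1*(-24488) = (-51 + 129 + 83) - 1*(-24488) = 161 + 24488 = 24649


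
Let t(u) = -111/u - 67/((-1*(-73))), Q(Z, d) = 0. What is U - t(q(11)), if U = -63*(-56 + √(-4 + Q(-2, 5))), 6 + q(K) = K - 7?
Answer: 507119/146 - 126*I ≈ 3473.4 - 126.0*I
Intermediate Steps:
q(K) = -13 + K (q(K) = -6 + (K - 7) = -6 + (-7 + K) = -13 + K)
t(u) = -67/73 - 111/u (t(u) = -111/u - 67/73 = -67/73 - 111/u)
U = 3528 - 126*I (U = -63*(-56 + √(-4 + 0)) = -63*(-56 + √(-4)) = -63*(-56 + 2*I) = 3528 - 126*I ≈ 3528.0 - 126.0*I)
U - t(q(11)) = (3528 - 126*I) - (-67/73 - 111/(-13 + 11)) = (3528 - 126*I) - (-67/73 - 111/(-2)) = (3528 - 126*I) - (-67/73 - 111*(-½)) = (3528 - 126*I) - (-67/73 + 111/2) = (3528 - 126*I) - 1*7969/146 = (3528 - 126*I) - 7969/146 = 507119/146 - 126*I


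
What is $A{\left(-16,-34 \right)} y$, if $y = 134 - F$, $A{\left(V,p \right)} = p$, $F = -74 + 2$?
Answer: $-7004$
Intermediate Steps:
$F = -72$
$y = 206$ ($y = 134 - -72 = 134 + 72 = 206$)
$A{\left(-16,-34 \right)} y = \left(-34\right) 206 = -7004$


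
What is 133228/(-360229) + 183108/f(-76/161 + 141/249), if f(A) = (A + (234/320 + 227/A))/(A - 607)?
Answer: -35920235761916057100724/779040365167334547 ≈ -46108.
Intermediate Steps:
f(A) = (117/160 + A + 227/A)/(-607 + A) (f(A) = (A + (234*(1/320) + 227/A))/(-607 + A) = (A + (117/160 + 227/A))/(-607 + A) = (117/160 + A + 227/A)/(-607 + A))
133228/(-360229) + 183108/f(-76/161 + 141/249) = 133228/(-360229) + 183108/(((227 + (-76/161 + 141/249)² + 117*(-76/161 + 141/249)/160)/((-76/161 + 141/249)*(-607 + (-76/161 + 141/249))))) = 133228*(-1/360229) + 183108/(((227 + (-76*1/161 + 141*(1/249))² + 117*(-76*1/161 + 141*(1/249))/160)/((-76*1/161 + 141*(1/249))*(-607 + (-76*1/161 + 141*(1/249)))))) = -133228/360229 + 183108/(((227 + (-76/161 + 47/83)² + 117*(-76/161 + 47/83)/160)/((-76/161 + 47/83)*(-607 + (-76/161 + 47/83))))) = -133228/360229 + 183108/(((227 + (1259/13363)² + (117/160)*(1259/13363))/((1259/13363)*(-607 + 1259/13363)))) = -133228/360229 + 183108/((13363*(227 + 1585081/178569769 + 147303/2138080)/(1259*(-8110082/13363)))) = -133228/360229 + 183108/(((13363/1259)*(-13363/8110082)*(6487876033029/28571163040))) = -133228/360229 + 183108/(-6487876033029/1633694918080) = -133228/360229 + 183108*(-1633694918080/6487876033029) = -133228/360229 - 99714203019930880/2162625344343 = -35920235761916057100724/779040365167334547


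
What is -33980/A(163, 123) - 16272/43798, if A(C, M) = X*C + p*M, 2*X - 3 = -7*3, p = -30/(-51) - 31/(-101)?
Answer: 314678163793/12755006853 ≈ 24.671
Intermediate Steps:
p = 1537/1717 (p = -30*(-1/51) - 31*(-1/101) = 10/17 + 31/101 = 1537/1717 ≈ 0.89517)
X = -9 (X = 3/2 + (-7*3)/2 = 3/2 + (½)*(-21) = 3/2 - 21/2 = -9)
A(C, M) = -9*C + 1537*M/1717
-33980/A(163, 123) - 16272/43798 = -33980/(-9*163 + (1537/1717)*123) - 16272/43798 = -33980/(-1467 + 189051/1717) - 16272*1/43798 = -33980/(-2329788/1717) - 8136/21899 = -33980*(-1717/2329788) - 8136/21899 = 14585915/582447 - 8136/21899 = 314678163793/12755006853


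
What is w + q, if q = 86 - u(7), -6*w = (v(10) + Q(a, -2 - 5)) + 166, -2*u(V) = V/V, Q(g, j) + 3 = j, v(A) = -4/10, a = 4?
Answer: 1817/30 ≈ 60.567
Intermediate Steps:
v(A) = -2/5 (v(A) = -4*1/10 = -2/5)
Q(g, j) = -3 + j
u(V) = -1/2 (u(V) = -V/(2*V) = -1/2*1 = -1/2)
w = -389/15 (w = -((-2/5 + (-3 + (-2 - 5))) + 166)/6 = -((-2/5 + (-3 - 7)) + 166)/6 = -((-2/5 - 10) + 166)/6 = -(-52/5 + 166)/6 = -1/6*778/5 = -389/15 ≈ -25.933)
q = 173/2 (q = 86 - 1*(-1/2) = 86 + 1/2 = 173/2 ≈ 86.500)
w + q = -389/15 + 173/2 = 1817/30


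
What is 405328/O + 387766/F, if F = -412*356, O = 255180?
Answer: -4937482433/4678470120 ≈ -1.0554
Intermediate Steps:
F = -146672
405328/O + 387766/F = 405328/255180 + 387766/(-146672) = 405328*(1/255180) + 387766*(-1/146672) = 101332/63795 - 193883/73336 = -4937482433/4678470120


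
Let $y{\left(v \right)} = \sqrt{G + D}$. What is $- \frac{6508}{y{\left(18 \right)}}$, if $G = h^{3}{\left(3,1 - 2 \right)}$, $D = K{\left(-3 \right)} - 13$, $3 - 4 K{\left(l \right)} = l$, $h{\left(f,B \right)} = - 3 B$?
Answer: $- \frac{6508 \sqrt{62}}{31} \approx -1653.0$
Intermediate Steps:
$K{\left(l \right)} = \frac{3}{4} - \frac{l}{4}$
$D = - \frac{23}{2}$ ($D = \left(\frac{3}{4} - - \frac{3}{4}\right) - 13 = \left(\frac{3}{4} + \frac{3}{4}\right) - 13 = \frac{3}{2} - 13 = - \frac{23}{2} \approx -11.5$)
$G = 27$ ($G = \left(- 3 \left(1 - 2\right)\right)^{3} = \left(\left(-3\right) \left(-1\right)\right)^{3} = 3^{3} = 27$)
$y{\left(v \right)} = \frac{\sqrt{62}}{2}$ ($y{\left(v \right)} = \sqrt{27 - \frac{23}{2}} = \sqrt{\frac{31}{2}} = \frac{\sqrt{62}}{2}$)
$- \frac{6508}{y{\left(18 \right)}} = - \frac{6508}{\frac{1}{2} \sqrt{62}} = - 6508 \frac{\sqrt{62}}{31} = - \frac{6508 \sqrt{62}}{31}$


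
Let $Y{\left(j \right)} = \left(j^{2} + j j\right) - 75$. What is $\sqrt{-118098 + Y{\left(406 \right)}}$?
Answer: $\sqrt{211499} \approx 459.89$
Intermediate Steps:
$Y{\left(j \right)} = -75 + 2 j^{2}$ ($Y{\left(j \right)} = \left(j^{2} + j^{2}\right) - 75 = 2 j^{2} - 75 = -75 + 2 j^{2}$)
$\sqrt{-118098 + Y{\left(406 \right)}} = \sqrt{-118098 - \left(75 - 2 \cdot 406^{2}\right)} = \sqrt{-118098 + \left(-75 + 2 \cdot 164836\right)} = \sqrt{-118098 + \left(-75 + 329672\right)} = \sqrt{-118098 + 329597} = \sqrt{211499}$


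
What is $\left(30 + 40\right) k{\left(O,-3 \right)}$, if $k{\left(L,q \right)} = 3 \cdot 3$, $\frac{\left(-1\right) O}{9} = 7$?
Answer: $630$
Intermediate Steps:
$O = -63$ ($O = \left(-9\right) 7 = -63$)
$k{\left(L,q \right)} = 9$
$\left(30 + 40\right) k{\left(O,-3 \right)} = \left(30 + 40\right) 9 = 70 \cdot 9 = 630$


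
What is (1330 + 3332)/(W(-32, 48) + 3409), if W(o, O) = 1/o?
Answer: 149184/109087 ≈ 1.3676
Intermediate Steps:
(1330 + 3332)/(W(-32, 48) + 3409) = (1330 + 3332)/(1/(-32) + 3409) = 4662/(-1/32 + 3409) = 4662/(109087/32) = 4662*(32/109087) = 149184/109087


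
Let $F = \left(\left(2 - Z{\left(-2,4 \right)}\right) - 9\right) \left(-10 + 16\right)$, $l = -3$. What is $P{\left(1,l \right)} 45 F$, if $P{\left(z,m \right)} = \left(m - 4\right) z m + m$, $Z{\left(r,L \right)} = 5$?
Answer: $-58320$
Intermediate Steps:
$P{\left(z,m \right)} = m + m z \left(-4 + m\right)$ ($P{\left(z,m \right)} = \left(-4 + m\right) z m + m = z \left(-4 + m\right) m + m = m z \left(-4 + m\right) + m = m + m z \left(-4 + m\right)$)
$F = -72$ ($F = \left(\left(2 - 5\right) - 9\right) \left(-10 + 16\right) = \left(\left(2 - 5\right) - 9\right) 6 = \left(-3 - 9\right) 6 = \left(-12\right) 6 = -72$)
$P{\left(1,l \right)} 45 F = - 3 \left(1 - 4 - 3\right) 45 \left(-72\right) = \left(-3\right) \left(-6\right) 45 \left(-72\right) = 18 \cdot 45 \left(-72\right) = 810 \left(-72\right) = -58320$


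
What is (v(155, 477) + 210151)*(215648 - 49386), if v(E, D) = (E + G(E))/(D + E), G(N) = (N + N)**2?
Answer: 11049081451997/316 ≈ 3.4965e+10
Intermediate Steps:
G(N) = 4*N**2 (G(N) = (2*N)**2 = 4*N**2)
v(E, D) = (E + 4*E**2)/(D + E)
(v(155, 477) + 210151)*(215648 - 49386) = (155*(1 + 4*155)/(477 + 155) + 210151)*(215648 - 49386) = (155*(1 + 620)/632 + 210151)*166262 = (155*(1/632)*621 + 210151)*166262 = (96255/632 + 210151)*166262 = (132911687/632)*166262 = 11049081451997/316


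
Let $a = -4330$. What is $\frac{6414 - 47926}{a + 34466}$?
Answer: $- \frac{5189}{3767} \approx -1.3775$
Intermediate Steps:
$\frac{6414 - 47926}{a + 34466} = \frac{6414 - 47926}{-4330 + 34466} = - \frac{41512}{30136} = \left(-41512\right) \frac{1}{30136} = - \frac{5189}{3767}$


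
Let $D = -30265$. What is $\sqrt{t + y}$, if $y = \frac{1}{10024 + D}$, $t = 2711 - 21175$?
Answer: $\frac{5 i \sqrt{33620735057}}{6747} \approx 135.88 i$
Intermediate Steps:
$t = -18464$
$y = - \frac{1}{20241}$ ($y = \frac{1}{10024 - 30265} = \frac{1}{-20241} = - \frac{1}{20241} \approx -4.9405 \cdot 10^{-5}$)
$\sqrt{t + y} = \sqrt{-18464 - \frac{1}{20241}} = \sqrt{- \frac{373729825}{20241}} = \frac{5 i \sqrt{33620735057}}{6747}$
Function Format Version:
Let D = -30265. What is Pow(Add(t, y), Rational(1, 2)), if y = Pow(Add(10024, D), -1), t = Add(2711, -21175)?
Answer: Mul(Rational(5, 6747), I, Pow(33620735057, Rational(1, 2))) ≈ Mul(135.88, I)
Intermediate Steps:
t = -18464
y = Rational(-1, 20241) (y = Pow(Add(10024, -30265), -1) = Pow(-20241, -1) = Rational(-1, 20241) ≈ -4.9405e-5)
Pow(Add(t, y), Rational(1, 2)) = Pow(Add(-18464, Rational(-1, 20241)), Rational(1, 2)) = Pow(Rational(-373729825, 20241), Rational(1, 2)) = Mul(Rational(5, 6747), I, Pow(33620735057, Rational(1, 2)))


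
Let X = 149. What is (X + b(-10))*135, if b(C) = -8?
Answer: 19035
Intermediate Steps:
(X + b(-10))*135 = (149 - 8)*135 = 141*135 = 19035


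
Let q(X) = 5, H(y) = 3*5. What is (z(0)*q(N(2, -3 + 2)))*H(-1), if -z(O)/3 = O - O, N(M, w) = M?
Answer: 0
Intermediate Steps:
H(y) = 15
z(O) = 0 (z(O) = -3*(O - O) = -3*0 = 0)
(z(0)*q(N(2, -3 + 2)))*H(-1) = (0*5)*15 = 0*15 = 0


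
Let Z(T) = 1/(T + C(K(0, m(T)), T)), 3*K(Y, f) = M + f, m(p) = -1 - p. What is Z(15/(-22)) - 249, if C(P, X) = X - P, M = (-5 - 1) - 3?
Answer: -28569/115 ≈ -248.43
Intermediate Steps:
M = -9 (M = -6 - 3 = -9)
K(Y, f) = -3 + f/3 (K(Y, f) = (-9 + f)/3 = -3 + f/3)
Z(T) = 1/(10/3 + 7*T/3) (Z(T) = 1/(T + (T - (-3 + (-1 - T)/3))) = 1/(T + (T - (-3 + (-⅓ - T/3)))) = 1/(T + (T - (-10/3 - T/3))) = 1/(T + (T + (10/3 + T/3))) = 1/(T + (10/3 + 4*T/3)) = 1/(10/3 + 7*T/3))
Z(15/(-22)) - 249 = 3/(10 + 7*(15/(-22))) - 249 = 3/(10 + 7*(15*(-1/22))) - 249 = 3/(10 + 7*(-15/22)) - 249 = 3/(10 - 105/22) - 249 = 3/(115/22) - 249 = 3*(22/115) - 249 = 66/115 - 249 = -28569/115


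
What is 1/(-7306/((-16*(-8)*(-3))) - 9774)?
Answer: -192/1872955 ≈ -0.00010251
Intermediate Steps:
1/(-7306/((-16*(-8)*(-3))) - 9774) = 1/(-7306/((-(-128)*(-3))) - 9774) = 1/(-7306/((-1*384)) - 9774) = 1/(-7306/(-384) - 9774) = 1/(-7306*(-1/384) - 9774) = 1/(3653/192 - 9774) = 1/(-1872955/192) = -192/1872955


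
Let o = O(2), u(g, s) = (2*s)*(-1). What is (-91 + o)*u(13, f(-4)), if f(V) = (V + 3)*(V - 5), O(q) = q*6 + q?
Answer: 1386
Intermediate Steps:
O(q) = 7*q (O(q) = 6*q + q = 7*q)
f(V) = (-5 + V)*(3 + V) (f(V) = (3 + V)*(-5 + V) = (-5 + V)*(3 + V))
u(g, s) = -2*s
o = 14 (o = 7*2 = 14)
(-91 + o)*u(13, f(-4)) = (-91 + 14)*(-2*(-15 + (-4)² - 2*(-4))) = -(-154)*(-15 + 16 + 8) = -(-154)*9 = -77*(-18) = 1386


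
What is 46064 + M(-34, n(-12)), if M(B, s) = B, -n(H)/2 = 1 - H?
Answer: 46030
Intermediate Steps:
n(H) = -2 + 2*H (n(H) = -2*(1 - H) = -2 + 2*H)
46064 + M(-34, n(-12)) = 46064 - 34 = 46030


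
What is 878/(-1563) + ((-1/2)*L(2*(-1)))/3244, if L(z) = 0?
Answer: -878/1563 ≈ -0.56174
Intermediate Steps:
878/(-1563) + ((-1/2)*L(2*(-1)))/3244 = 878/(-1563) + ((-1/2)*0)/3244 = 878*(-1/1563) + (((1/2)*(-1))*0)*(1/3244) = -878/1563 - 1/2*0*(1/3244) = -878/1563 + 0*(1/3244) = -878/1563 + 0 = -878/1563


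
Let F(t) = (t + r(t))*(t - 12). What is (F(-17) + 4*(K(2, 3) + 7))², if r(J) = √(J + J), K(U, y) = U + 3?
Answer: 264087 - 31378*I*√34 ≈ 2.6409e+5 - 1.8296e+5*I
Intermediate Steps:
K(U, y) = 3 + U
r(J) = √2*√J (r(J) = √(2*J) = √2*√J)
F(t) = (-12 + t)*(t + √2*√t) (F(t) = (t + √2*√t)*(t - 12) = (t + √2*√t)*(-12 + t) = (-12 + t)*(t + √2*√t))
(F(-17) + 4*(K(2, 3) + 7))² = (((-17)² - 12*(-17) + √2*(-17)^(3/2) - 12*√2*√(-17)) + 4*((3 + 2) + 7))² = ((289 + 204 + √2*(-17*I*√17) - 12*√2*I*√17) + 4*(5 + 7))² = ((289 + 204 - 17*I*√34 - 12*I*√34) + 4*12)² = ((493 - 29*I*√34) + 48)² = (541 - 29*I*√34)²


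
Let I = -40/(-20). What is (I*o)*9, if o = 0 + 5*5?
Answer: 450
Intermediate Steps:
o = 25 (o = 0 + 25 = 25)
I = 2 (I = -40*(-1/20) = 2)
(I*o)*9 = (2*25)*9 = 50*9 = 450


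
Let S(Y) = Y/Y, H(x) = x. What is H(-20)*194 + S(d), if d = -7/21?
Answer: -3879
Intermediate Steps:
d = -⅓ (d = -7*1/21 = -⅓ ≈ -0.33333)
S(Y) = 1
H(-20)*194 + S(d) = -20*194 + 1 = -3880 + 1 = -3879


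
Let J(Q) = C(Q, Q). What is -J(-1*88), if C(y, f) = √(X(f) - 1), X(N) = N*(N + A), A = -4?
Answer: -√8095 ≈ -89.972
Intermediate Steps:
X(N) = N*(-4 + N) (X(N) = N*(N - 4) = N*(-4 + N))
C(y, f) = √(-1 + f*(-4 + f)) (C(y, f) = √(f*(-4 + f) - 1) = √(-1 + f*(-4 + f)))
J(Q) = √(-1 + Q*(-4 + Q))
-J(-1*88) = -√(-1 + (-1*88)*(-4 - 1*88)) = -√(-1 - 88*(-4 - 88)) = -√(-1 - 88*(-92)) = -√(-1 + 8096) = -√8095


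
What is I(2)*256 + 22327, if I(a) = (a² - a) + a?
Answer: 23351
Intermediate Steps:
I(a) = a²
I(2)*256 + 22327 = 2²*256 + 22327 = 4*256 + 22327 = 1024 + 22327 = 23351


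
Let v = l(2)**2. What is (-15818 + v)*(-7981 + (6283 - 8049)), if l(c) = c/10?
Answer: 3854441403/25 ≈ 1.5418e+8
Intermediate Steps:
l(c) = c/10 (l(c) = c*(1/10) = c/10)
v = 1/25 (v = ((1/10)*2)**2 = (1/5)**2 = 1/25 ≈ 0.040000)
(-15818 + v)*(-7981 + (6283 - 8049)) = (-15818 + 1/25)*(-7981 + (6283 - 8049)) = -395449*(-7981 - 1766)/25 = -395449/25*(-9747) = 3854441403/25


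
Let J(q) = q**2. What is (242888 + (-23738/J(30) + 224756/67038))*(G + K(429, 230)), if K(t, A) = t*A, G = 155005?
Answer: 12390386786878961/201114 ≈ 6.1609e+10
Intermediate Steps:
K(t, A) = A*t
(242888 + (-23738/J(30) + 224756/67038))*(G + K(429, 230)) = (242888 + (-23738/(30**2) + 224756/67038))*(155005 + 230*429) = (242888 + (-23738/900 + 224756*(1/67038)))*(155005 + 98670) = (242888 + (-23738*1/900 + 112378/33519))*253675 = (242888 + (-11869/450 + 112378/33519))*253675 = (242888 - 115755637/5027850)*253675 = (1221088675163/5027850)*253675 = 12390386786878961/201114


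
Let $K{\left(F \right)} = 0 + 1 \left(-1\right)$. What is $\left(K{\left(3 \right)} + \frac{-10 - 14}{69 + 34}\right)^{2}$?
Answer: $\frac{16129}{10609} \approx 1.5203$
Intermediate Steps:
$K{\left(F \right)} = -1$ ($K{\left(F \right)} = 0 - 1 = -1$)
$\left(K{\left(3 \right)} + \frac{-10 - 14}{69 + 34}\right)^{2} = \left(-1 + \frac{-10 - 14}{69 + 34}\right)^{2} = \left(-1 - \frac{24}{103}\right)^{2} = \left(- \frac{127}{103}\right)^{2} = \frac{16129}{10609}$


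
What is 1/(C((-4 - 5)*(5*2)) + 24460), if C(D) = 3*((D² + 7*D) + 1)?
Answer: 1/46873 ≈ 2.1334e-5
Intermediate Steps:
C(D) = 3 + 3*D² + 21*D (C(D) = 3*(1 + D² + 7*D) = 3 + 3*D² + 21*D)
1/(C((-4 - 5)*(5*2)) + 24460) = 1/((3 + 3*((-4 - 5)*(5*2))² + 21*((-4 - 5)*(5*2))) + 24460) = 1/((3 + 3*(-9*10)² + 21*(-9*10)) + 24460) = 1/((3 + 3*(-90)² + 21*(-90)) + 24460) = 1/((3 + 3*8100 - 1890) + 24460) = 1/((3 + 24300 - 1890) + 24460) = 1/(22413 + 24460) = 1/46873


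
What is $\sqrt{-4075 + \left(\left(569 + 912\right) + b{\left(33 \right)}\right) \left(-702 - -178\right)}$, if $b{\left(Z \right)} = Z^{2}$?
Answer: $i \sqrt{1350755} \approx 1162.2 i$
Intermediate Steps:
$\sqrt{-4075 + \left(\left(569 + 912\right) + b{\left(33 \right)}\right) \left(-702 - -178\right)} = \sqrt{-4075 + \left(\left(569 + 912\right) + 33^{2}\right) \left(-702 - -178\right)} = \sqrt{-4075 + \left(1481 + 1089\right) \left(-702 + \left(-400 + 578\right)\right)} = \sqrt{-4075 + 2570 \left(-702 + 178\right)} = \sqrt{-4075 + 2570 \left(-524\right)} = \sqrt{-4075 - 1346680} = \sqrt{-1350755} = i \sqrt{1350755}$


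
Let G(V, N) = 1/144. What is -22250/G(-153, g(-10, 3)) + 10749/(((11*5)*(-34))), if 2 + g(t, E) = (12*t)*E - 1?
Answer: -5991490749/1870 ≈ -3.2040e+6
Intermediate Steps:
g(t, E) = -3 + 12*E*t (g(t, E) = -2 + ((12*t)*E - 1) = -2 + (12*E*t - 1) = -2 + (-1 + 12*E*t) = -3 + 12*E*t)
G(V, N) = 1/144
-22250/G(-153, g(-10, 3)) + 10749/(((11*5)*(-34))) = -22250/1/144 + 10749/(((11*5)*(-34))) = -22250*144 + 10749/((55*(-34))) = -3204000 + 10749/(-1870) = -3204000 + 10749*(-1/1870) = -3204000 - 10749/1870 = -5991490749/1870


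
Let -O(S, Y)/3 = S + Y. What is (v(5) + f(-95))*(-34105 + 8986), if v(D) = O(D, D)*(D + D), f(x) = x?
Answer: 9922005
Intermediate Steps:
O(S, Y) = -3*S - 3*Y (O(S, Y) = -3*(S + Y) = -3*S - 3*Y)
v(D) = -12*D² (v(D) = (-3*D - 3*D)*(D + D) = (-6*D)*(2*D) = -12*D²)
(v(5) + f(-95))*(-34105 + 8986) = (-12*5² - 95)*(-34105 + 8986) = (-12*25 - 95)*(-25119) = (-300 - 95)*(-25119) = -395*(-25119) = 9922005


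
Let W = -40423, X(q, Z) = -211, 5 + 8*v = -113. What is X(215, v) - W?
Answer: 40212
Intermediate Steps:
v = -59/4 (v = -5/8 + (1/8)*(-113) = -5/8 - 113/8 = -59/4 ≈ -14.750)
X(215, v) - W = -211 - 1*(-40423) = -211 + 40423 = 40212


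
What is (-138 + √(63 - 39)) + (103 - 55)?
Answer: -90 + 2*√6 ≈ -85.101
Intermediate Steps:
(-138 + √(63 - 39)) + (103 - 55) = (-138 + √24) + 48 = (-138 + 2*√6) + 48 = -90 + 2*√6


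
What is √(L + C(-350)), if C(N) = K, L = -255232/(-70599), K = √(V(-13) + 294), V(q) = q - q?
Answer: √(18019123968 + 34889531607*√6)/70599 ≈ 4.5565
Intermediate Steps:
V(q) = 0
K = 7*√6 (K = √(0 + 294) = √294 = 7*√6 ≈ 17.146)
L = 255232/70599 (L = -255232*(-1/70599) = 255232/70599 ≈ 3.6152)
C(N) = 7*√6
√(L + C(-350)) = √(255232/70599 + 7*√6)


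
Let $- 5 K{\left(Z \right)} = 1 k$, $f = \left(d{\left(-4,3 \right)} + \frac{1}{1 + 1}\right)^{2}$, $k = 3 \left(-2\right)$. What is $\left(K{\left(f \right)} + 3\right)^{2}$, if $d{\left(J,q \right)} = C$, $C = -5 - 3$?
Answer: $\frac{441}{25} \approx 17.64$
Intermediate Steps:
$k = -6$
$C = -8$
$d{\left(J,q \right)} = -8$
$f = \frac{225}{4}$ ($f = \left(-8 + \frac{1}{1 + 1}\right)^{2} = \left(-8 + \frac{1}{2}\right)^{2} = \left(- \frac{15}{2}\right)^{2} = \frac{225}{4} \approx 56.25$)
$K{\left(Z \right)} = \frac{6}{5}$ ($K{\left(Z \right)} = - \frac{1 \left(-6\right)}{5} = \left(- \frac{1}{5}\right) \left(-6\right) = \frac{6}{5}$)
$\left(K{\left(f \right)} + 3\right)^{2} = \left(\frac{6}{5} + 3\right)^{2} = \left(\frac{21}{5}\right)^{2} = \frac{441}{25}$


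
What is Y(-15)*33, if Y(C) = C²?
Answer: 7425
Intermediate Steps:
Y(-15)*33 = (-15)²*33 = 225*33 = 7425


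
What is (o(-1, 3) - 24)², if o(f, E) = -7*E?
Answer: 2025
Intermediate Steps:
(o(-1, 3) - 24)² = (-7*3 - 24)² = (-21 - 24)² = (-45)² = 2025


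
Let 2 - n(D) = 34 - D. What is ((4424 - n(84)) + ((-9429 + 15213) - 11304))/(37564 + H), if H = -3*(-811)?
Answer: -1148/39997 ≈ -0.028702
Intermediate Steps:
n(D) = -32 + D (n(D) = 2 - (34 - D) = 2 + (-34 + D) = -32 + D)
H = 2433
((4424 - n(84)) + ((-9429 + 15213) - 11304))/(37564 + H) = ((4424 - (-32 + 84)) + ((-9429 + 15213) - 11304))/(37564 + 2433) = ((4424 - 1*52) + (5784 - 11304))/39997 = ((4424 - 52) - 5520)*(1/39997) = (4372 - 5520)*(1/39997) = -1148*1/39997 = -1148/39997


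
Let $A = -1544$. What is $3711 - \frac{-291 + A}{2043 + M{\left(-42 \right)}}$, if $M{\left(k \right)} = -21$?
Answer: $\frac{7505477}{2022} \approx 3711.9$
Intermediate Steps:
$3711 - \frac{-291 + A}{2043 + M{\left(-42 \right)}} = 3711 - \frac{-291 - 1544}{2043 - 21} = 3711 - - \frac{1835}{2022} = 3711 + \frac{1835}{2022} = \frac{7505477}{2022}$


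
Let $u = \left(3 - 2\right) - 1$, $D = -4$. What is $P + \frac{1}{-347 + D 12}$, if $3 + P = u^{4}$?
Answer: $- \frac{1186}{395} \approx -3.0025$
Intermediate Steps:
$u = 0$ ($u = 1 - 1 = 0$)
$P = -3$ ($P = -3 + 0^{4} = -3 + 0 = -3$)
$P + \frac{1}{-347 + D 12} = -3 + \frac{1}{-347 - 48} = -3 + \frac{1}{-395} = -3 - \frac{1}{395} = - \frac{1186}{395}$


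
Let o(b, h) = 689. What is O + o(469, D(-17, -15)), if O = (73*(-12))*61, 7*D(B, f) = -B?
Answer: -52747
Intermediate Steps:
D(B, f) = -B/7 (D(B, f) = (-B)/7 = -B/7)
O = -53436 (O = -876*61 = -53436)
O + o(469, D(-17, -15)) = -53436 + 689 = -52747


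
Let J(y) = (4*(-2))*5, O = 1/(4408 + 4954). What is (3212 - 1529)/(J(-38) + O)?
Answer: -15756246/374479 ≈ -42.075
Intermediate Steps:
O = 1/9362 ≈ 0.00010681
J(y) = -40 (J(y) = -8*5 = -40)
(3212 - 1529)/(J(-38) + O) = (3212 - 1529)/(-40 + 1/9362) = 1683/(-374479/9362) = 1683*(-9362/374479) = -15756246/374479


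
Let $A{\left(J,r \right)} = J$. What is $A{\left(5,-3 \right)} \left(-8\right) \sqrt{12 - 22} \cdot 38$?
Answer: $- 1520 i \sqrt{10} \approx - 4806.7 i$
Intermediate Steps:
$A{\left(5,-3 \right)} \left(-8\right) \sqrt{12 - 22} \cdot 38 = 5 \left(-8\right) \sqrt{12 - 22} \cdot 38 = - 40 \sqrt{-10} \cdot 38 = - 40 i \sqrt{10} \cdot 38 = - 1520 i \sqrt{10}$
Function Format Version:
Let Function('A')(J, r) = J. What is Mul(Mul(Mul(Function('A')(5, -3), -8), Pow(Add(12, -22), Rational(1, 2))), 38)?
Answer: Mul(-1520, I, Pow(10, Rational(1, 2))) ≈ Mul(-4806.7, I)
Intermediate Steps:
Mul(Mul(Mul(Function('A')(5, -3), -8), Pow(Add(12, -22), Rational(1, 2))), 38) = Mul(Mul(Mul(5, -8), Pow(Add(12, -22), Rational(1, 2))), 38) = Mul(Mul(-40, Pow(-10, Rational(1, 2))), 38) = Mul(Mul(-40, Mul(I, Pow(10, Rational(1, 2)))), 38) = Mul(Mul(-40, I, Pow(10, Rational(1, 2))), 38) = Mul(-1520, I, Pow(10, Rational(1, 2)))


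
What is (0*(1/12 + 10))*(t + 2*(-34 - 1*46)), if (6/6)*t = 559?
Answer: 0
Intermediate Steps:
t = 559
(0*(1/12 + 10))*(t + 2*(-34 - 1*46)) = (0*(1/12 + 10))*(559 + 2*(-34 - 1*46)) = (0*(1/12 + 10))*(559 + 2*(-34 - 46)) = (0*(121/12))*(559 + 2*(-80)) = 0*(559 - 160) = 0*399 = 0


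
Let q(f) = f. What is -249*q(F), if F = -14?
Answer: 3486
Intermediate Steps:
-249*q(F) = -249*(-14) = 3486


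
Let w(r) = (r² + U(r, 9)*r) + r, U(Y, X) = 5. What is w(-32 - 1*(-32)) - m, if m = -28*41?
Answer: 1148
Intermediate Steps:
w(r) = r² + 6*r (w(r) = (r² + 5*r) + r = r² + 6*r)
m = -1148
w(-32 - 1*(-32)) - m = (-32 - 1*(-32))*(6 + (-32 - 1*(-32))) - 1*(-1148) = (-32 + 32)*(6 + (-32 + 32)) + 1148 = 0*(6 + 0) + 1148 = 0*6 + 1148 = 0 + 1148 = 1148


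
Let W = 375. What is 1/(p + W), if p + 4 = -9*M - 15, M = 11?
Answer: 1/257 ≈ 0.0038911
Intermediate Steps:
p = -118 (p = -4 + (-9*11 - 15) = -4 + (-99 - 15) = -4 - 114 = -118)
1/(p + W) = 1/(-118 + 375) = 1/257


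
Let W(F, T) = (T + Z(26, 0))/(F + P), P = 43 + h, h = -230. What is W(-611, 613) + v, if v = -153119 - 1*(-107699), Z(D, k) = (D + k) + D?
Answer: -272525/6 ≈ -45421.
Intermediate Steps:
Z(D, k) = k + 2*D
P = -187 (P = 43 - 230 = -187)
v = -45420 (v = -153119 + 107699 = -45420)
W(F, T) = (52 + T)/(-187 + F) (W(F, T) = (T + (0 + 2*26))/(F - 187) = (T + (0 + 52))/(-187 + F) = (T + 52)/(-187 + F) = (52 + T)/(-187 + F))
W(-611, 613) + v = (52 + 613)/(-187 - 611) - 45420 = 665/(-798) - 45420 = -1/798*665 - 45420 = -5/6 - 45420 = -272525/6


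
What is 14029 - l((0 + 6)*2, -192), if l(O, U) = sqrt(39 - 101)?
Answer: 14029 - I*sqrt(62) ≈ 14029.0 - 7.874*I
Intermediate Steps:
l(O, U) = I*sqrt(62) (l(O, U) = sqrt(-62) = I*sqrt(62))
14029 - l((0 + 6)*2, -192) = 14029 - I*sqrt(62)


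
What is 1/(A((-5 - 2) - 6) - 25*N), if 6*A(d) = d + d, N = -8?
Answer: 3/587 ≈ 0.0051107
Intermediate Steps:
A(d) = d/3 (A(d) = (d + d)/6 = (2*d)/6 = d/3)
1/(A((-5 - 2) - 6) - 25*N) = 1/(((-5 - 2) - 6)/3 - 25*(-8)) = 1/((-7 - 6)/3 + 200) = 1/((1/3)*(-13) + 200) = 1/(-13/3 + 200) = 1/(587/3) = 3/587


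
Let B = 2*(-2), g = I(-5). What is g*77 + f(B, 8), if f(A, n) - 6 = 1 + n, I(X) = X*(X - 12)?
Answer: 6560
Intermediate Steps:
I(X) = X*(-12 + X)
g = 85 (g = -5*(-12 - 5) = -5*(-17) = 85)
B = -4
f(A, n) = 7 + n (f(A, n) = 6 + (1 + n) = 7 + n)
g*77 + f(B, 8) = 85*77 + (7 + 8) = 6545 + 15 = 6560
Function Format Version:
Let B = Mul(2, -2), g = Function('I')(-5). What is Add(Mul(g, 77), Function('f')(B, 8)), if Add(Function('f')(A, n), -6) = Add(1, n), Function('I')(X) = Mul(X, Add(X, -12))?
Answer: 6560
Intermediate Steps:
Function('I')(X) = Mul(X, Add(-12, X))
g = 85 (g = Mul(-5, Add(-12, -5)) = Mul(-5, -17) = 85)
B = -4
Function('f')(A, n) = Add(7, n) (Function('f')(A, n) = Add(6, Add(1, n)) = Add(7, n))
Add(Mul(g, 77), Function('f')(B, 8)) = Add(Mul(85, 77), Add(7, 8)) = Add(6545, 15) = 6560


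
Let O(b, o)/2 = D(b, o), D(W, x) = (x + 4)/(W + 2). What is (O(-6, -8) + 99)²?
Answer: 10201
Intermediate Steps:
D(W, x) = (4 + x)/(2 + W)
O(b, o) = 2*(4 + o)/(2 + b) (O(b, o) = 2*((4 + o)/(2 + b)) = 2*(4 + o)/(2 + b))
(O(-6, -8) + 99)² = (2*(4 - 8)/(2 - 6) + 99)² = (2*(-4)/(-4) + 99)² = (2*(-¼)*(-4) + 99)² = (2 + 99)² = 101² = 10201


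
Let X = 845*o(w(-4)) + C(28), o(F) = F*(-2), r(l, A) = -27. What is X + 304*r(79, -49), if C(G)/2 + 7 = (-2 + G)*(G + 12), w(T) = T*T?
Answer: -33182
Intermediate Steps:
w(T) = T**2
C(G) = -14 + 2*(-2 + G)*(12 + G) (C(G) = -14 + 2*((-2 + G)*(G + 12)) = -14 + 2*((-2 + G)*(12 + G)) = -14 + 2*(-2 + G)*(12 + G))
o(F) = -2*F
X = -24974 (X = 845*(-2*(-4)**2) + (-62 + 2*28**2 + 20*28) = 845*(-2*16) + (-62 + 2*784 + 560) = 845*(-32) + (-62 + 1568 + 560) = -27040 + 2066 = -24974)
X + 304*r(79, -49) = -24974 + 304*(-27) = -24974 - 8208 = -33182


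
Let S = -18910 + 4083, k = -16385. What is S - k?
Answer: 1558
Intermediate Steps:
S = -14827
S - k = -14827 - 1*(-16385) = -14827 + 16385 = 1558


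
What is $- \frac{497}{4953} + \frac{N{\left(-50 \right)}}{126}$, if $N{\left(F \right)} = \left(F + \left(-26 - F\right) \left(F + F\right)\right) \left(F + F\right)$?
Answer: $\frac{28891009}{14859} \approx 1944.3$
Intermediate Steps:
$N{\left(F \right)} = 2 F \left(F + 2 F \left(-26 - F\right)\right)$ ($N{\left(F \right)} = \left(F + \left(-26 - F\right) 2 F\right) 2 F = \left(F + 2 F \left(-26 - F\right)\right) 2 F = 2 F \left(F + 2 F \left(-26 - F\right)\right)$)
$- \frac{497}{4953} + \frac{N{\left(-50 \right)}}{126} = - \frac{497}{4953} + \frac{\left(-50\right)^{2} \left(-102 - -200\right)}{126} = \left(-497\right) \frac{1}{4953} + 2500 \left(-102 + 200\right) \frac{1}{126} = - \frac{497}{4953} + 2500 \cdot 98 \cdot \frac{1}{126} = - \frac{497}{4953} + 245000 \cdot \frac{1}{126} = - \frac{497}{4953} + \frac{17500}{9} = \frac{28891009}{14859}$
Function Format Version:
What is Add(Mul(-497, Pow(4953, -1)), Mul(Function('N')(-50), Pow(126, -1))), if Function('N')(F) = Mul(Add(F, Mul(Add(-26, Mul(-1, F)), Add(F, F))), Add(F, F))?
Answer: Rational(28891009, 14859) ≈ 1944.3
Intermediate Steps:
Function('N')(F) = Mul(2, F, Add(F, Mul(2, F, Add(-26, Mul(-1, F))))) (Function('N')(F) = Mul(Add(F, Mul(Add(-26, Mul(-1, F)), Mul(2, F))), Mul(2, F)) = Mul(Add(F, Mul(2, F, Add(-26, Mul(-1, F)))), Mul(2, F)) = Mul(2, F, Add(F, Mul(2, F, Add(-26, Mul(-1, F))))))
Add(Mul(-497, Pow(4953, -1)), Mul(Function('N')(-50), Pow(126, -1))) = Add(Mul(-497, Pow(4953, -1)), Mul(Mul(Pow(-50, 2), Add(-102, Mul(-4, -50))), Pow(126, -1))) = Add(Mul(-497, Rational(1, 4953)), Mul(Mul(2500, Add(-102, 200)), Rational(1, 126))) = Add(Rational(-497, 4953), Mul(Mul(2500, 98), Rational(1, 126))) = Add(Rational(-497, 4953), Mul(245000, Rational(1, 126))) = Add(Rational(-497, 4953), Rational(17500, 9)) = Rational(28891009, 14859)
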